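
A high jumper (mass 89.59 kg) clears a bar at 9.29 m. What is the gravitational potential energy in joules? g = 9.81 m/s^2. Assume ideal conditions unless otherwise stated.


PE = m * g * h
PE = 89.59 * 9.81 * 9.29
PE = 878.8779 * 9.29 = 8164.7757 J

8164.7757 J


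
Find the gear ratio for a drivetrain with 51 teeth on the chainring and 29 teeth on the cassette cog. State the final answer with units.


GR = front_teeth / rear_teeth
GR = 51 / 29
GR = 1.7586

1.7586


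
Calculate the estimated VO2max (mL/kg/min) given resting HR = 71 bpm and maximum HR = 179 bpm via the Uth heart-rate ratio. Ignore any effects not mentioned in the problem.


VO2max = 15.3 * HRmax / HRrest
VO2max = 15.3 * 179 / 71
VO2max = 2738.7 / 71 = 38.5732 mL/kg/min

38.5732 mL/kg/min


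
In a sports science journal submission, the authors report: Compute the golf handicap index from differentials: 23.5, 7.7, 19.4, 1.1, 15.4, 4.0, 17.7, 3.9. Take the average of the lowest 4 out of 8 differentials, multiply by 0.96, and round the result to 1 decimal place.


All differentials: 23.5, 7.7, 19.4, 1.1, 15.4, 4.0, 17.7, 3.9
Sorted: 1.1, 3.9, 4.0, 7.7, 15.4, 17.7, 19.4, 23.5
Best 4: 1.1, 3.9, 4.0, 7.7
Average of best = 16.7 / 4 = 4.175
Raw index = 4.175 * 0.96 = 4.008
Handicap index = round(4.008, 1) = 4.0

4.0


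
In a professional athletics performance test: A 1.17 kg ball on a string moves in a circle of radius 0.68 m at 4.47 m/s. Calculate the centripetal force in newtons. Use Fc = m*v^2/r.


Fc = m * v^2 / r
v^2 = 4.47^2 = 19.9809
Fc = 1.17 * 19.9809 / 0.68
Fc = 23.3777 / 0.68 = 34.3789 N

34.3789 N


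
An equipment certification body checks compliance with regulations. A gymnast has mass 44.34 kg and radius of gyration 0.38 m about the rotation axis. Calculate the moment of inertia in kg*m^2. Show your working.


I = m * k^2
I = 44.34 * 0.38^2
I = 44.34 * 0.1444 = 6.4027 kg*m^2

6.4027 kg*m^2


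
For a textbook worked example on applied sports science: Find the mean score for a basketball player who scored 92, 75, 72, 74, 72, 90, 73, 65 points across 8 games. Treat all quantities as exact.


Average = sum / n
Sum = 613
Average = 613 / 8 = 76.625

76.625


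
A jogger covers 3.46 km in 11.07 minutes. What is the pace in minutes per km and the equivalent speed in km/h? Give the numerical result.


Pace = time / distance = 11.07 min / 3.46 km = 3.1994 min/km
Speed = distance / time_in_hours = 3.46 / 0.1845 hr
Speed = 18.7534 km/h

3.1994 min/km, 18.7534 km/h


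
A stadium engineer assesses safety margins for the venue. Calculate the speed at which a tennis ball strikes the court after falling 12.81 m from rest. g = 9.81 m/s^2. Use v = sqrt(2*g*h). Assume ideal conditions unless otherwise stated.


v = sqrt(2 * g * h)
v = sqrt(2 * 9.81 * 12.81)
v = sqrt(251.3322) = 15.8535 m/s

15.8535 m/s


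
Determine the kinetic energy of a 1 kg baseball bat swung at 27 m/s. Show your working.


KE = 0.5 * m * v^2
KE = 0.5 * 1 * 27^2
KE = 0.5 * 1 * 729 = 364.5 J

364.5 J


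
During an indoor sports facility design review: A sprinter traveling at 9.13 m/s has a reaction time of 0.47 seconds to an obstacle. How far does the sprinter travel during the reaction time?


d = v * t
d = 9.13 * 0.47
d = 4.2911 m

4.2911 m


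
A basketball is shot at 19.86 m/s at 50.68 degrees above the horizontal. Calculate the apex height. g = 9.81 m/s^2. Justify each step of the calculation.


H = (v*sin(theta))^2 / (2*g)
vy = v*sin(theta) = 19.86 * sin(50.68 deg) = 15.3641 m/s
H = vy^2 / (2*g) = 236.0548 / (2*9.81)
H = 236.0548 / 19.62 = 12.0313 m

12.0313 m


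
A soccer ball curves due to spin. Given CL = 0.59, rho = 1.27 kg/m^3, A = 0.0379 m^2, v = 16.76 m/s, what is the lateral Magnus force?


FM = 0.5 * CL * rho * A * v^2
FM = 0.5 * 0.59 * 1.27 * 0.0379 * 16.76^2
v^2 = 280.8976
FM = 0.5 * 0.59 * 1.27 * 0.0379 * 280.8976 = 3.9885 N

3.9885 N


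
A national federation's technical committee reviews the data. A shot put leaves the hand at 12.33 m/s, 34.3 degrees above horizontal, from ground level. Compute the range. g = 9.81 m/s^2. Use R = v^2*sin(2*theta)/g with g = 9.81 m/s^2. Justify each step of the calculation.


R = v^2 * sin(2*theta) / g
Convert angle to radians: theta = 34.3 deg = 0.5986 rad
sin(2*theta) = sin(1.1973) = 0.9311
R = 12.33^2 * 0.9311 / 9.81
R = 152.0289 * 0.9311 / 9.81 = 14.4289 m

14.4289 m


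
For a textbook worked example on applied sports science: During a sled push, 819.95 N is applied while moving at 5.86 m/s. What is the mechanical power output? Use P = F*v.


P = F * v
P = 819.95 * 5.86
P = 4804.907 W

4804.907 W


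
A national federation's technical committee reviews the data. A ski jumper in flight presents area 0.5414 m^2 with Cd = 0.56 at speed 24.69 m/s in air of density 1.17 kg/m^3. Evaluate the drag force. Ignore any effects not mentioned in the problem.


Fd = 0.5 * Cd * rho * A * v^2
Fd = 0.5 * 0.56 * 1.17 * 0.5414 * 24.69^2
v^2 = 609.5961
Fd = 0.5 * 0.56 * 1.17 * 0.5414 * 609.5961 = 108.1196 N

108.1196 N


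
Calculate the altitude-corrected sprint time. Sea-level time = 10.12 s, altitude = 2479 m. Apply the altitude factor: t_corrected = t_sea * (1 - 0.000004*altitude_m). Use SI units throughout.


Correction factor = 1 - 0.000004 * 2479 = 0.990084
t_corrected = t_sea * factor = 10.12 * 0.990084
t_corrected = 10.0197 s

10.0197 s


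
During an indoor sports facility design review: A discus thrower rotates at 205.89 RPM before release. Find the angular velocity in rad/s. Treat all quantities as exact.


omega = RPM * 2 * pi / 60
omega = 205.89 * 2 * 3.14159 / 60
omega = 1293.645 / 60 = 21.5608 rad/s

21.5608 rad/s


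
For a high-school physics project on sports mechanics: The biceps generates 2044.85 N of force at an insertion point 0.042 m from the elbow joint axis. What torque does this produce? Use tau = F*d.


tau = F * d
tau = 2044.85 * 0.042
tau = 85.8837 N*m

85.8837 N*m


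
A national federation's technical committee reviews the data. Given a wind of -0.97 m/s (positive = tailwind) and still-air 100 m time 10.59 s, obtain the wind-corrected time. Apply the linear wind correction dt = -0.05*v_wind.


dt = -0.05 * v_wind = -0.05 * -0.97 = 0.0485 s
t_corrected = t_still + dt = 10.59 + (0.0485)
t_corrected = 10.6385 s

10.6385 s


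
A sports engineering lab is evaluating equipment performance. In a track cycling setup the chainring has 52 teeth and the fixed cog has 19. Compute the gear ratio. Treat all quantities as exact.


GR = front_teeth / rear_teeth
GR = 52 / 19
GR = 2.7368

2.7368


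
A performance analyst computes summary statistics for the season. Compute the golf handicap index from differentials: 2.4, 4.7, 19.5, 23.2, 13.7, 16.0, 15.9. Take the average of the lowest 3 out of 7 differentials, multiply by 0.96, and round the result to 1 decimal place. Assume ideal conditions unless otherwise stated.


All differentials: 2.4, 4.7, 19.5, 23.2, 13.7, 16.0, 15.9
Sorted: 2.4, 4.7, 13.7, 15.9, 16.0, 19.5, 23.2
Best 3: 2.4, 4.7, 13.7
Average of best = 20.8 / 3 = 6.9333
Raw index = 6.9333 * 0.96 = 6.656
Handicap index = round(6.656, 1) = 6.7

6.7


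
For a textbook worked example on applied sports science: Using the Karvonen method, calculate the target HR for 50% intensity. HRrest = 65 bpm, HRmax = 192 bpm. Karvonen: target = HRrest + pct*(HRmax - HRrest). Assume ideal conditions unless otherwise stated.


Target = HRrest + pct*(HRmax - HRrest)
Heart rate reserve = HRmax - HRrest = 192 - 65 = 127 bpm
Fraction = 50% = 0.5
Target = 65 + 0.5 * 127
Target = 65 + 63.5 = 128.5 bpm

128.5 bpm


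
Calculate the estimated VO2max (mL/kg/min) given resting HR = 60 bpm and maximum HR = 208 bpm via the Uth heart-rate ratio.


VO2max = 15.3 * HRmax / HRrest
VO2max = 15.3 * 208 / 60
VO2max = 3182.4 / 60 = 53.04 mL/kg/min

53.04 mL/kg/min


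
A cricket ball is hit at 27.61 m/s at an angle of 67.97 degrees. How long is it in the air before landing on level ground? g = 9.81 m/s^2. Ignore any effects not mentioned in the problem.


T = 2*v*sin(theta)/g
sin(theta) = sin(67.97 deg) = 0.927
T = 2*27.61*0.927 / 9.81
T = 51.1883 / 9.81 = 5.218 s

5.218 s


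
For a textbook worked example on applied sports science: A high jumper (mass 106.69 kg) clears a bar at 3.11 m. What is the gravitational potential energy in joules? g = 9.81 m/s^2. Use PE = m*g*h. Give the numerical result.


PE = m * g * h
PE = 106.69 * 9.81 * 3.11
PE = 1046.6289 * 3.11 = 3255.0159 J

3255.0159 J


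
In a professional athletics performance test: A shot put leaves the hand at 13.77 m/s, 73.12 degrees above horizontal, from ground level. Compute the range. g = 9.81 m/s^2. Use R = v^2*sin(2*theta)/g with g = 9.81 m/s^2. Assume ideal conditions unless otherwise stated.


R = v^2 * sin(2*theta) / g
Convert angle to radians: theta = 73.12 deg = 1.2762 rad
sin(2*theta) = sin(2.5524) = 0.5557
R = 13.77^2 * 0.5557 / 9.81
R = 189.6129 * 0.5557 / 9.81 = 10.7412 m

10.7412 m


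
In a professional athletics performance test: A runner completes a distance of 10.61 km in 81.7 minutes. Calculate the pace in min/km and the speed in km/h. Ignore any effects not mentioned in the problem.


Pace = time / distance = 81.7 min / 10.61 km = 7.7003 min/km
Speed = distance / time_in_hours = 10.61 / 1.3617 hr
Speed = 7.7919 km/h

7.7003 min/km, 7.7919 km/h


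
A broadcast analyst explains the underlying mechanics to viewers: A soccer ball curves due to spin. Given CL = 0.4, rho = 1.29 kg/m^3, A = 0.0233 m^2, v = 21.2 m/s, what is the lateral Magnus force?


FM = 0.5 * CL * rho * A * v^2
FM = 0.5 * 0.4 * 1.29 * 0.0233 * 21.2^2
v^2 = 449.44
FM = 0.5 * 0.4 * 1.29 * 0.0233 * 449.44 = 2.7018 N

2.7018 N


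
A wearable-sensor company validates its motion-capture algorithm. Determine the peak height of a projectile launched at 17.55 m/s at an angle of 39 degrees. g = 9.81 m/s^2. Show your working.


H = (v*sin(theta))^2 / (2*g)
vy = v*sin(theta) = 17.55 * sin(39 deg) = 11.0446 m/s
H = vy^2 / (2*g) = 121.9826 / (2*9.81)
H = 121.9826 / 19.62 = 6.2173 m

6.2173 m


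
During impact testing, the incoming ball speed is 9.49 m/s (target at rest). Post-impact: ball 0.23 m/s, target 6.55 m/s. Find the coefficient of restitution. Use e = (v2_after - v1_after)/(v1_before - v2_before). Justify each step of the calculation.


e = (v2_after - v1_after) / (v1_before - v2_before)
Numerator = 6.55 - 0.23 = 6.32
Denominator = 9.49 - 0 = 9.49
e = 6.32 / 9.49 = 0.666

0.666


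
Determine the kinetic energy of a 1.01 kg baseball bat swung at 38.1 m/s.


KE = 0.5 * m * v^2
KE = 0.5 * 1.01 * 38.1^2
KE = 0.5 * 1.01 * 1451.61 = 733.0631 J

733.0631 J


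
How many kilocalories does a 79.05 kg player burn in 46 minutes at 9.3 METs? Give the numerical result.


kcal = MET * mass * time_hr
Convert time: 46 min = 0.7667 hr
kcal = 9.3 * 79.05 * 0.7667
kcal = 563.6265 kcal

563.6265 kcal


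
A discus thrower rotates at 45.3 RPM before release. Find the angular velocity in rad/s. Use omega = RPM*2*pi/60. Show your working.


omega = RPM * 2 * pi / 60
omega = 45.3 * 2 * 3.14159 / 60
omega = 284.6283 / 60 = 4.7438 rad/s

4.7438 rad/s


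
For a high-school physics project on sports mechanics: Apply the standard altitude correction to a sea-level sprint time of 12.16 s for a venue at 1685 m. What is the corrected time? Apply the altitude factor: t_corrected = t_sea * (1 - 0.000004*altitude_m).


Correction factor = 1 - 0.000004 * 1685 = 0.99326
t_corrected = t_sea * factor = 12.16 * 0.99326
t_corrected = 12.078 s

12.078 s


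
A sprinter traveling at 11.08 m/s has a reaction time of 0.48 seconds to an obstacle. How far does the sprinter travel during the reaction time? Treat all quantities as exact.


d = v * t
d = 11.08 * 0.48
d = 5.3184 m

5.3184 m


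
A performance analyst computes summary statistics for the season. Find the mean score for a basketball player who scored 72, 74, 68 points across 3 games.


Average = sum / n
Sum = 214
Average = 214 / 3 = 71.3333

71.3333


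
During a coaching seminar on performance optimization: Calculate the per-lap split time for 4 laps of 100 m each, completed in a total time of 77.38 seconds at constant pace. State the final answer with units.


Split time = total_time / n_laps = 77.38 / 4
Split time = 19.345 s per lap

19.345 s


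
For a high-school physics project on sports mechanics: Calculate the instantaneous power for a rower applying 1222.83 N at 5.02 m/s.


P = F * v
P = 1222.83 * 5.02
P = 6138.6066 W

6138.6066 W


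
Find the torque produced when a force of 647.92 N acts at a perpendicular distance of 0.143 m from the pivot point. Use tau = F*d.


tau = F * d
tau = 647.92 * 0.143
tau = 92.6526 N*m

92.6526 N*m


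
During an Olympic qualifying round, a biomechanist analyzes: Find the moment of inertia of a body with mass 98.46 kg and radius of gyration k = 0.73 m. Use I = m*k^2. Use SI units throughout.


I = m * k^2
I = 98.46 * 0.73^2
I = 98.46 * 0.5329 = 52.4693 kg*m^2

52.4693 kg*m^2


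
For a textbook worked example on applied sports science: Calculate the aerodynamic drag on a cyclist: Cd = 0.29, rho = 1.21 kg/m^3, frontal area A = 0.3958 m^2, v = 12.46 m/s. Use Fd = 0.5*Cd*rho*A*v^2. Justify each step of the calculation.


Fd = 0.5 * Cd * rho * A * v^2
Fd = 0.5 * 0.29 * 1.21 * 0.3958 * 12.46^2
v^2 = 155.2516
Fd = 0.5 * 0.29 * 1.21 * 0.3958 * 155.2516 = 10.7812 N

10.7812 N


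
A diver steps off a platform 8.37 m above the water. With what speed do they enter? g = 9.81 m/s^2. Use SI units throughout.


v = sqrt(2 * g * h)
v = sqrt(2 * 9.81 * 8.37)
v = sqrt(164.2194) = 12.8148 m/s

12.8148 m/s


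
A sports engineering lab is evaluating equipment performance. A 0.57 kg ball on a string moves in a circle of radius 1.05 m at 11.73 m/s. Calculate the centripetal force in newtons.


Fc = m * v^2 / r
v^2 = 11.73^2 = 137.5929
Fc = 0.57 * 137.5929 / 1.05
Fc = 78.428 / 1.05 = 74.6933 N

74.6933 N


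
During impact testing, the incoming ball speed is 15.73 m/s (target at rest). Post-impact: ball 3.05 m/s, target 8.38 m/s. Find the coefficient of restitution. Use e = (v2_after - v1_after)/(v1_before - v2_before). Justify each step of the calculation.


e = (v2_after - v1_after) / (v1_before - v2_before)
Numerator = 8.38 - 3.05 = 5.33
Denominator = 15.73 - 0 = 15.73
e = 5.33 / 15.73 = 0.3388

0.3388


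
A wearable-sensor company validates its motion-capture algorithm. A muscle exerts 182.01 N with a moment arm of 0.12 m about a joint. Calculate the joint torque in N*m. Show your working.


tau = F * d
tau = 182.01 * 0.12
tau = 21.8412 N*m

21.8412 N*m


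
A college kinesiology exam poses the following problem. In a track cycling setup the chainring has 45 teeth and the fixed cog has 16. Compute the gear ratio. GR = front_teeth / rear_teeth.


GR = front_teeth / rear_teeth
GR = 45 / 16
GR = 2.8125

2.8125


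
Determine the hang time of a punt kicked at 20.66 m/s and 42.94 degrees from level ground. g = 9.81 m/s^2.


T = 2*v*sin(theta)/g
sin(theta) = sin(42.94 deg) = 0.6812
T = 2*20.66*0.6812 / 9.81
T = 28.1485 / 9.81 = 2.8694 s

2.8694 s


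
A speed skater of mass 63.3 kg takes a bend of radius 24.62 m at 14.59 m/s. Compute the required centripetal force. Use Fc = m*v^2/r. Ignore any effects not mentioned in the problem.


Fc = m * v^2 / r
v^2 = 14.59^2 = 212.8681
Fc = 63.3 * 212.8681 / 24.62
Fc = 13474.5507 / 24.62 = 547.301 N

547.301 N


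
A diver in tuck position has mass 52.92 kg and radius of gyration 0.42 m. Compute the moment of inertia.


I = m * k^2
I = 52.92 * 0.42^2
I = 52.92 * 0.1764 = 9.3351 kg*m^2

9.3351 kg*m^2


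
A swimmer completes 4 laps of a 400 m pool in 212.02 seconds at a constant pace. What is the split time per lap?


Split time = total_time / n_laps = 212.02 / 4
Split time = 53.005 s per lap

53.005 s


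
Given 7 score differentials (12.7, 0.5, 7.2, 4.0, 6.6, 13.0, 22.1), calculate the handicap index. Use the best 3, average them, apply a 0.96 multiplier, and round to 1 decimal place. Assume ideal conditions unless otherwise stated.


All differentials: 12.7, 0.5, 7.2, 4.0, 6.6, 13.0, 22.1
Sorted: 0.5, 4.0, 6.6, 7.2, 12.7, 13.0, 22.1
Best 3: 0.5, 4.0, 6.6
Average of best = 11.1 / 3 = 3.7
Raw index = 3.7 * 0.96 = 3.552
Handicap index = round(3.552, 1) = 3.6

3.6


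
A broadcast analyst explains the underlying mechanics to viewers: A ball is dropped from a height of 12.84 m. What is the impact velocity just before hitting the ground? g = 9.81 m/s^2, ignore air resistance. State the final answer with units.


v = sqrt(2 * g * h)
v = sqrt(2 * 9.81 * 12.84)
v = sqrt(251.9208) = 15.872 m/s

15.872 m/s


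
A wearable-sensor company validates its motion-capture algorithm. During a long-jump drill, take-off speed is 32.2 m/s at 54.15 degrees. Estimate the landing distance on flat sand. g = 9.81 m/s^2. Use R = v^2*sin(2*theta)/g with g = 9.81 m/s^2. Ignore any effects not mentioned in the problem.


R = v^2 * sin(2*theta) / g
Convert angle to radians: theta = 54.15 deg = 0.9451 rad
sin(2*theta) = sin(1.8902) = 0.9494
R = 32.2^2 * 0.9494 / 9.81
R = 1036.84 * 0.9494 / 9.81 = 100.3468 m

100.3468 m


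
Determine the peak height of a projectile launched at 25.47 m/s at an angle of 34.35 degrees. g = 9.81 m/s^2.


H = (v*sin(theta))^2 / (2*g)
vy = v*sin(theta) = 25.47 * sin(34.35 deg) = 14.3714 m/s
H = vy^2 / (2*g) = 206.5361 / (2*9.81)
H = 206.5361 / 19.62 = 10.5268 m

10.5268 m


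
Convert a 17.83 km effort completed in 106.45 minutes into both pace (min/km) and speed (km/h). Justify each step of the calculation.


Pace = time / distance = 106.45 min / 17.83 km = 5.9703 min/km
Speed = distance / time_in_hours = 17.83 / 1.7742 hr
Speed = 10.0498 km/h

5.9703 min/km, 10.0498 km/h


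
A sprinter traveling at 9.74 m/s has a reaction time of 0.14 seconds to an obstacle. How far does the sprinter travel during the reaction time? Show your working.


d = v * t
d = 9.74 * 0.14
d = 1.3636 m

1.3636 m


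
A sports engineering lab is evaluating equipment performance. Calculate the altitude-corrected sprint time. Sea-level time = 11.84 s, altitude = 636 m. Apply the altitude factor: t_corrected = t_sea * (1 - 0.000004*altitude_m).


Correction factor = 1 - 0.000004 * 636 = 0.997456
t_corrected = t_sea * factor = 11.84 * 0.997456
t_corrected = 11.8099 s

11.8099 s


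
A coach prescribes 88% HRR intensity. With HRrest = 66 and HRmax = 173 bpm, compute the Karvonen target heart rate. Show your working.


Target = HRrest + pct*(HRmax - HRrest)
Heart rate reserve = HRmax - HRrest = 173 - 66 = 107 bpm
Fraction = 88% = 0.88
Target = 66 + 0.88 * 107
Target = 66 + 94.16 = 160.16 bpm

160.16 bpm


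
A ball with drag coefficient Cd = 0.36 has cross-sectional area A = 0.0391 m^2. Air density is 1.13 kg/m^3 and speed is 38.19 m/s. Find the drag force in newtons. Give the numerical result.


Fd = 0.5 * Cd * rho * A * v^2
Fd = 0.5 * 0.36 * 1.13 * 0.0391 * 38.19^2
v^2 = 1458.4761
Fd = 0.5 * 0.36 * 1.13 * 0.0391 * 1458.4761 = 11.5992 N

11.5992 N


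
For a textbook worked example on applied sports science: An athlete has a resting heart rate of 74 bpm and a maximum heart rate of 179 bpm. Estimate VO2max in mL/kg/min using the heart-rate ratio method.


VO2max = 15.3 * HRmax / HRrest
VO2max = 15.3 * 179 / 74
VO2max = 2738.7 / 74 = 37.0095 mL/kg/min

37.0095 mL/kg/min


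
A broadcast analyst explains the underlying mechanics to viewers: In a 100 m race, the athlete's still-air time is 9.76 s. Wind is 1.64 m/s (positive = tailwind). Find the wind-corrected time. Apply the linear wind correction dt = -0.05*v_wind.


dt = -0.05 * v_wind = -0.05 * 1.64 = -0.082 s
t_corrected = t_still + dt = 9.76 + (-0.082)
t_corrected = 9.678 s

9.678 s


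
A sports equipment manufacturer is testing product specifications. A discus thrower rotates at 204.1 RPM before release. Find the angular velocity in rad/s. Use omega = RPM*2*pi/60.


omega = RPM * 2 * pi / 60
omega = 204.1 * 2 * 3.14159 / 60
omega = 1282.3981 / 60 = 21.3733 rad/s

21.3733 rad/s


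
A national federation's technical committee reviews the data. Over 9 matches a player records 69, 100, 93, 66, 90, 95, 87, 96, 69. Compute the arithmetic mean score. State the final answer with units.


Average = sum / n
Sum = 765
Average = 765 / 9 = 85

85


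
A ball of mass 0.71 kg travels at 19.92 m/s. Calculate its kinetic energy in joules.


KE = 0.5 * m * v^2
KE = 0.5 * 0.71 * 19.92^2
KE = 0.5 * 0.71 * 396.8064 = 140.8663 J

140.8663 J


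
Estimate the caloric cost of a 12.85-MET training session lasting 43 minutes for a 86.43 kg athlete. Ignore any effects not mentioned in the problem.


kcal = MET * mass * time_hr
Convert time: 43 min = 0.7167 hr
kcal = 12.85 * 86.43 * 0.7167
kcal = 795.9483 kcal

795.9483 kcal


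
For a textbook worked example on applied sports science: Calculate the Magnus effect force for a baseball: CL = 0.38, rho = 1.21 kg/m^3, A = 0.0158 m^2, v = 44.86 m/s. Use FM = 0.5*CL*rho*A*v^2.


FM = 0.5 * CL * rho * A * v^2
FM = 0.5 * 0.38 * 1.21 * 0.0158 * 44.86^2
v^2 = 2012.4196
FM = 0.5 * 0.38 * 1.21 * 0.0158 * 2012.4196 = 7.31 N

7.31 N


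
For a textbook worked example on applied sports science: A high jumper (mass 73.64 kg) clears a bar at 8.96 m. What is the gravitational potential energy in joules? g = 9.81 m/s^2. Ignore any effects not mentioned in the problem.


PE = m * g * h
PE = 73.64 * 9.81 * 8.96
PE = 722.4084 * 8.96 = 6472.7793 J

6472.7793 J


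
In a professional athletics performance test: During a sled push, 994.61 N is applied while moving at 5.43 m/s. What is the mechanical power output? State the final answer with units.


P = F * v
P = 994.61 * 5.43
P = 5400.7323 W

5400.7323 W


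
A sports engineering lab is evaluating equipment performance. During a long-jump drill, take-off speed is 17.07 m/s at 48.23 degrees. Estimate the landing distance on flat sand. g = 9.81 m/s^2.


R = v^2 * sin(2*theta) / g
Convert angle to radians: theta = 48.23 deg = 0.8418 rad
sin(2*theta) = sin(1.6835) = 0.9937
R = 17.07^2 * 0.9937 / 9.81
R = 291.3849 * 0.9937 / 9.81 = 29.5143 m

29.5143 m


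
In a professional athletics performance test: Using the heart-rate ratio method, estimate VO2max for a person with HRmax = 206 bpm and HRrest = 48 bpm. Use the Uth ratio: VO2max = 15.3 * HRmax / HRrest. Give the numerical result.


VO2max = 15.3 * HRmax / HRrest
VO2max = 15.3 * 206 / 48
VO2max = 3151.8 / 48 = 65.6625 mL/kg/min

65.6625 mL/kg/min


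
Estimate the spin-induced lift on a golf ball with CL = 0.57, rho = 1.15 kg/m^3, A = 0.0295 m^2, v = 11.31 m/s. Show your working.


FM = 0.5 * CL * rho * A * v^2
FM = 0.5 * 0.57 * 1.15 * 0.0295 * 11.31^2
v^2 = 127.9161
FM = 0.5 * 0.57 * 1.15 * 0.0295 * 127.9161 = 1.2368 N

1.2368 N


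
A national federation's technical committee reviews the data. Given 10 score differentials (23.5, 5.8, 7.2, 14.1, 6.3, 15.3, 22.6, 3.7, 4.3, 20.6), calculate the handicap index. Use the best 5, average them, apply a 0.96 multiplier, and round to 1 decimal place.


All differentials: 23.5, 5.8, 7.2, 14.1, 6.3, 15.3, 22.6, 3.7, 4.3, 20.6
Sorted: 3.7, 4.3, 5.8, 6.3, 7.2, 14.1, 15.3, 20.6, 22.6, 23.5
Best 5: 3.7, 4.3, 5.8, 6.3, 7.2
Average of best = 27.3 / 5 = 5.46
Raw index = 5.46 * 0.96 = 5.2416
Handicap index = round(5.2416, 1) = 5.2

5.2


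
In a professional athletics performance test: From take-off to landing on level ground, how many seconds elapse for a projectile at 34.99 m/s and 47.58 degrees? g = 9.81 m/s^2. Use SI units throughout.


T = 2*v*sin(theta)/g
sin(theta) = sin(47.58 deg) = 0.7382
T = 2*34.99*0.7382 / 9.81
T = 51.6606 / 9.81 = 5.2661 s

5.2661 s


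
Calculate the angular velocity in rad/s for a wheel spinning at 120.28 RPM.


omega = RPM * 2 * pi / 60
omega = 120.28 * 2 * 3.14159 / 60
omega = 755.7415 / 60 = 12.5957 rad/s

12.5957 rad/s


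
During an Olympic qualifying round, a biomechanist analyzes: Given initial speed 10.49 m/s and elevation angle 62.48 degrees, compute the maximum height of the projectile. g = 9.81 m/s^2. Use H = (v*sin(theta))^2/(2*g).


H = (v*sin(theta))^2 / (2*g)
vy = v*sin(theta) = 10.49 * sin(62.48 deg) = 9.3031 m/s
H = vy^2 / (2*g) = 86.5468 / (2*9.81)
H = 86.5468 / 19.62 = 4.4112 m

4.4112 m


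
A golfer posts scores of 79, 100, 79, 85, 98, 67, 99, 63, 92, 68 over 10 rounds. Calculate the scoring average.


Average = sum / n
Sum = 830
Average = 830 / 10 = 83

83


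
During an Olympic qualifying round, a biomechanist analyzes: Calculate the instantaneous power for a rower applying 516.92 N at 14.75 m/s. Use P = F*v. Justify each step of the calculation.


P = F * v
P = 516.92 * 14.75
P = 7624.57 W

7624.57 W


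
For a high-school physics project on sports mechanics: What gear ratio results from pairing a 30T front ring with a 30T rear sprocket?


GR = front_teeth / rear_teeth
GR = 30 / 30
GR = 1

1


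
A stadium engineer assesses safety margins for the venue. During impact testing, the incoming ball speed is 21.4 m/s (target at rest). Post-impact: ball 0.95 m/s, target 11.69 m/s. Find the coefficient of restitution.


e = (v2_after - v1_after) / (v1_before - v2_before)
Numerator = 11.69 - 0.95 = 10.74
Denominator = 21.4 - 0 = 21.4
e = 10.74 / 21.4 = 0.5019

0.5019


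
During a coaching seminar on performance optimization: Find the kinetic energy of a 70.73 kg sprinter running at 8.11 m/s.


KE = 0.5 * m * v^2
KE = 0.5 * 70.73 * 8.11^2
KE = 0.5 * 70.73 * 65.7721 = 2326.0303 J

2326.0303 J


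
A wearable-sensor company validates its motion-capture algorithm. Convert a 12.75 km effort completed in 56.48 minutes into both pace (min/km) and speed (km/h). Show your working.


Pace = time / distance = 56.48 min / 12.75 km = 4.4298 min/km
Speed = distance / time_in_hours = 12.75 / 0.9413 hr
Speed = 13.5446 km/h

4.4298 min/km, 13.5446 km/h


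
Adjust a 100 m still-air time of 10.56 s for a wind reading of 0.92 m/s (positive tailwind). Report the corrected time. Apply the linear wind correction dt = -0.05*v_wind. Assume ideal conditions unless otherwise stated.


dt = -0.05 * v_wind = -0.05 * 0.92 = -0.046 s
t_corrected = t_still + dt = 10.56 + (-0.046)
t_corrected = 10.514 s

10.514 s


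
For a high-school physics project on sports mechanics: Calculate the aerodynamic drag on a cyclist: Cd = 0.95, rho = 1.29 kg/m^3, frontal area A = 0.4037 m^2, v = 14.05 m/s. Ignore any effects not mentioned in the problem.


Fd = 0.5 * Cd * rho * A * v^2
Fd = 0.5 * 0.95 * 1.29 * 0.4037 * 14.05^2
v^2 = 197.4025
Fd = 0.5 * 0.95 * 1.29 * 0.4037 * 197.4025 = 48.8309 N

48.8309 N


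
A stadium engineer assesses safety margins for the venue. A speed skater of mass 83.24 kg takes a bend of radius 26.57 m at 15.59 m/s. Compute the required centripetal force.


Fc = m * v^2 / r
v^2 = 15.59^2 = 243.0481
Fc = 83.24 * 243.0481 / 26.57
Fc = 20231.3238 / 26.57 = 761.4348 N

761.4348 N


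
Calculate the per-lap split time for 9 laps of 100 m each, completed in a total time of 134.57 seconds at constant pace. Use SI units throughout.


Split time = total_time / n_laps = 134.57 / 9
Split time = 14.9522 s per lap

14.9522 s


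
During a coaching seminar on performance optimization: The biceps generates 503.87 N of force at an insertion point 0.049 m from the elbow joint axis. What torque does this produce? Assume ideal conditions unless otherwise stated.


tau = F * d
tau = 503.87 * 0.049
tau = 24.6896 N*m

24.6896 N*m


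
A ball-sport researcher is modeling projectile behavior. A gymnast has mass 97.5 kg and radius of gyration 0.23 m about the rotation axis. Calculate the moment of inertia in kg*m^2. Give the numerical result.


I = m * k^2
I = 97.5 * 0.23^2
I = 97.5 * 0.0529 = 5.1578 kg*m^2

5.1578 kg*m^2


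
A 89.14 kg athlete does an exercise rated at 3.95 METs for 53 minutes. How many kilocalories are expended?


kcal = MET * mass * time_hr
Convert time: 53 min = 0.8833 hr
kcal = 3.95 * 89.14 * 0.8833
kcal = 311.0243 kcal

311.0243 kcal


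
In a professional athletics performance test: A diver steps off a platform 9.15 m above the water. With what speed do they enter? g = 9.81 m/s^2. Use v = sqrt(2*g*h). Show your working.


v = sqrt(2 * g * h)
v = sqrt(2 * 9.81 * 9.15)
v = sqrt(179.523) = 13.3986 m/s

13.3986 m/s


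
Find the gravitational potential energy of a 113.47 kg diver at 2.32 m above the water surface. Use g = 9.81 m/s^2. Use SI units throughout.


PE = m * g * h
PE = 113.47 * 9.81 * 2.32
PE = 1113.1407 * 2.32 = 2582.4864 J

2582.4864 J


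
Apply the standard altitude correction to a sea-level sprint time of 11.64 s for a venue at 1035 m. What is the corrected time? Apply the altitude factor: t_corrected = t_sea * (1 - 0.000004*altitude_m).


Correction factor = 1 - 0.000004 * 1035 = 0.99586
t_corrected = t_sea * factor = 11.64 * 0.99586
t_corrected = 11.5918 s

11.5918 s


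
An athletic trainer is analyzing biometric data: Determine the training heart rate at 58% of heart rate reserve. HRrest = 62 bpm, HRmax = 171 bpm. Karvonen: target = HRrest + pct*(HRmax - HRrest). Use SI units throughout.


Target = HRrest + pct*(HRmax - HRrest)
Heart rate reserve = HRmax - HRrest = 171 - 62 = 109 bpm
Fraction = 58% = 0.58
Target = 62 + 0.58 * 109
Target = 62 + 63.22 = 125.22 bpm

125.22 bpm


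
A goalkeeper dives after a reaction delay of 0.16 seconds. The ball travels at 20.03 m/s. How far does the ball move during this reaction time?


d = v * t
d = 20.03 * 0.16
d = 3.2048 m

3.2048 m


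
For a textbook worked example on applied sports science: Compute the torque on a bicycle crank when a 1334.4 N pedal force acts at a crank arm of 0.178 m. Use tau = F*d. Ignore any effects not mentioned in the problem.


tau = F * d
tau = 1334.4 * 0.178
tau = 237.5232 N*m

237.5232 N*m


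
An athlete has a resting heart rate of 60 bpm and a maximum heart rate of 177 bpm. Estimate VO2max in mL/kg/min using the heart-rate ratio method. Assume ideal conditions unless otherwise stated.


VO2max = 15.3 * HRmax / HRrest
VO2max = 15.3 * 177 / 60
VO2max = 2708.1 / 60 = 45.135 mL/kg/min

45.135 mL/kg/min


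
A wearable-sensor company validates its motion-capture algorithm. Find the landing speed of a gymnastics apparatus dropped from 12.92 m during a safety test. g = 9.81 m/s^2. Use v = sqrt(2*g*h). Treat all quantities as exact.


v = sqrt(2 * g * h)
v = sqrt(2 * 9.81 * 12.92)
v = sqrt(253.4904) = 15.9214 m/s

15.9214 m/s


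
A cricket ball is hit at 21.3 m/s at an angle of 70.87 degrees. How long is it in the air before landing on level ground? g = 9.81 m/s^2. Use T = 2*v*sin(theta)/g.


T = 2*v*sin(theta)/g
sin(theta) = sin(70.87 deg) = 0.9448
T = 2*21.3*0.9448 / 9.81
T = 40.2475 / 9.81 = 4.1027 s

4.1027 s


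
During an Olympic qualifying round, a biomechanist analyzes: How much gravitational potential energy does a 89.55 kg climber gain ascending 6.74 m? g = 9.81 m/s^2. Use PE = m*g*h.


PE = m * g * h
PE = 89.55 * 9.81 * 6.74
PE = 878.4855 * 6.74 = 5920.9923 J

5920.9923 J


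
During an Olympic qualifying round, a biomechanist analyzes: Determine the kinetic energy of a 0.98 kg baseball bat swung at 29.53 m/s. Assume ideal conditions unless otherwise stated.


KE = 0.5 * m * v^2
KE = 0.5 * 0.98 * 29.53^2
KE = 0.5 * 0.98 * 872.0209 = 427.2902 J

427.2902 J


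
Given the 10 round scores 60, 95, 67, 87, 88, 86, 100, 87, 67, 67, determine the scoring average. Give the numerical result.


Average = sum / n
Sum = 804
Average = 804 / 10 = 80.4

80.4


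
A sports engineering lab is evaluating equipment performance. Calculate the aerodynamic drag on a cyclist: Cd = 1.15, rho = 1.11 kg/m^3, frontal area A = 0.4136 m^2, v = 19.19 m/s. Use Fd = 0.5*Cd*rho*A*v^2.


Fd = 0.5 * Cd * rho * A * v^2
Fd = 0.5 * 1.15 * 1.11 * 0.4136 * 19.19^2
v^2 = 368.2561
Fd = 0.5 * 1.15 * 1.11 * 0.4136 * 368.2561 = 97.2123 N

97.2123 N


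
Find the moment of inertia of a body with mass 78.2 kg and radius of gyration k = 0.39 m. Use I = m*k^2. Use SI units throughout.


I = m * k^2
I = 78.2 * 0.39^2
I = 78.2 * 0.1521 = 11.8942 kg*m^2

11.8942 kg*m^2


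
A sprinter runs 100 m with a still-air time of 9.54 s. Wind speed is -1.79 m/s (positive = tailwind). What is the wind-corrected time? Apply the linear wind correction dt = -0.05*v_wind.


dt = -0.05 * v_wind = -0.05 * -1.79 = 0.0895 s
t_corrected = t_still + dt = 9.54 + (0.0895)
t_corrected = 9.6295 s

9.6295 s


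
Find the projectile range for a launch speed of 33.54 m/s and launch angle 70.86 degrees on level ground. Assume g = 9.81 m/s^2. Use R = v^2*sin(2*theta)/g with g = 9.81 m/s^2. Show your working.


R = v^2 * sin(2*theta) / g
Convert angle to radians: theta = 70.86 deg = 1.2367 rad
sin(2*theta) = sin(2.4735) = 0.6195
R = 33.54^2 * 0.6195 / 9.81
R = 1124.9316 * 0.6195 / 9.81 = 71.0398 m

71.0398 m


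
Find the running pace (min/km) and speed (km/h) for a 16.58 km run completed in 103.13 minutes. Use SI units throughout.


Pace = time / distance = 103.13 min / 16.58 km = 6.2201 min/km
Speed = distance / time_in_hours = 16.58 / 1.7188 hr
Speed = 9.6461 km/h

6.2201 min/km, 9.6461 km/h


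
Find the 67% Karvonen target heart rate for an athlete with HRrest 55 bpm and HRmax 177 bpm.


Target = HRrest + pct*(HRmax - HRrest)
Heart rate reserve = HRmax - HRrest = 177 - 55 = 122 bpm
Fraction = 67% = 0.67
Target = 55 + 0.67 * 122
Target = 55 + 81.74 = 136.74 bpm

136.74 bpm


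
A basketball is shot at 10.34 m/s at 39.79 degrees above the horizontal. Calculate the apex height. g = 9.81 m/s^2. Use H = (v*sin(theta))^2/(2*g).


H = (v*sin(theta))^2 / (2*g)
vy = v*sin(theta) = 10.34 * sin(39.79 deg) = 6.6173 m/s
H = vy^2 / (2*g) = 43.7893 / (2*9.81)
H = 43.7893 / 19.62 = 2.2319 m

2.2319 m


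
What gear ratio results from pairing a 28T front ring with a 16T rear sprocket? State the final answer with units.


GR = front_teeth / rear_teeth
GR = 28 / 16
GR = 1.75

1.75


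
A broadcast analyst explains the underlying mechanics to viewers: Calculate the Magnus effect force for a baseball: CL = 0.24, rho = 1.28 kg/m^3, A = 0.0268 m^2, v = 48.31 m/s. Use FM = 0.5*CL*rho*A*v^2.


FM = 0.5 * CL * rho * A * v^2
FM = 0.5 * 0.24 * 1.28 * 0.0268 * 48.31^2
v^2 = 2333.8561
FM = 0.5 * 0.24 * 1.28 * 0.0268 * 2333.8561 = 9.6073 N

9.6073 N


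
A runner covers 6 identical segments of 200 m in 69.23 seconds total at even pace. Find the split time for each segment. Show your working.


Split time = total_time / n_laps = 69.23 / 6
Split time = 11.5383 s per lap

11.5383 s


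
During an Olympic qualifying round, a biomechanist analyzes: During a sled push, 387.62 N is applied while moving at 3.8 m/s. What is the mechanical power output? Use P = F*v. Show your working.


P = F * v
P = 387.62 * 3.8
P = 1472.956 W

1472.956 W


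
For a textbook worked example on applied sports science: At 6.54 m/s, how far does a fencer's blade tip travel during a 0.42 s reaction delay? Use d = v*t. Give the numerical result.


d = v * t
d = 6.54 * 0.42
d = 2.7468 m

2.7468 m


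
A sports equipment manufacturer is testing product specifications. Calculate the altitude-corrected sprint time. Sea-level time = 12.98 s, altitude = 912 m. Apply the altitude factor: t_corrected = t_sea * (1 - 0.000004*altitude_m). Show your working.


Correction factor = 1 - 0.000004 * 912 = 0.996352
t_corrected = t_sea * factor = 12.98 * 0.996352
t_corrected = 12.9326 s

12.9326 s


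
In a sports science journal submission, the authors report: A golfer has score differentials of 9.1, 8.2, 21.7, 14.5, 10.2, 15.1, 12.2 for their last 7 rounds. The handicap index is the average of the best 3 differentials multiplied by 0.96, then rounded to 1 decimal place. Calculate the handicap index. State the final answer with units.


All differentials: 9.1, 8.2, 21.7, 14.5, 10.2, 15.1, 12.2
Sorted: 8.2, 9.1, 10.2, 12.2, 14.5, 15.1, 21.7
Best 3: 8.2, 9.1, 10.2
Average of best = 27.5 / 3 = 9.1667
Raw index = 9.1667 * 0.96 = 8.8
Handicap index = round(8.8, 1) = 8.8

8.8


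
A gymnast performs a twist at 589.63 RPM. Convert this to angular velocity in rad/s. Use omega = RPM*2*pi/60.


omega = RPM * 2 * pi / 60
omega = 589.63 * 2 * 3.14159 / 60
omega = 3704.7546 / 60 = 61.7459 rad/s

61.7459 rad/s


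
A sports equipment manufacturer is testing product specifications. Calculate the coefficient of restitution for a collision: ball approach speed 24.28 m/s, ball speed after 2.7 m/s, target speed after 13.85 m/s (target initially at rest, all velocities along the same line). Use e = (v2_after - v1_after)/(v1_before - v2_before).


e = (v2_after - v1_after) / (v1_before - v2_before)
Numerator = 13.85 - 2.7 = 11.15
Denominator = 24.28 - 0 = 24.28
e = 11.15 / 24.28 = 0.4592

0.4592


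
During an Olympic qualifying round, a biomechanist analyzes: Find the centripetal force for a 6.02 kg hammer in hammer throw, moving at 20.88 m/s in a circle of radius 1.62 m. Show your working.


Fc = m * v^2 / r
v^2 = 20.88^2 = 435.9744
Fc = 6.02 * 435.9744 / 1.62
Fc = 2624.5659 / 1.62 = 1620.1024 N

1620.1024 N


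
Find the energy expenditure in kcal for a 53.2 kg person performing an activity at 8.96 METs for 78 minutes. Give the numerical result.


kcal = MET * mass * time_hr
Convert time: 78 min = 1.3 hr
kcal = 8.96 * 53.2 * 1.3
kcal = 619.6736 kcal

619.6736 kcal


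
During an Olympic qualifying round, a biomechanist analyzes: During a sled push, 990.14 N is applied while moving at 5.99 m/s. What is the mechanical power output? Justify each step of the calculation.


P = F * v
P = 990.14 * 5.99
P = 5930.9386 W

5930.9386 W


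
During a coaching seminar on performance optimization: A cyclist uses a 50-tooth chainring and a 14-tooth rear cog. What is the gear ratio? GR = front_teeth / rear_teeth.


GR = front_teeth / rear_teeth
GR = 50 / 14
GR = 3.5714

3.5714


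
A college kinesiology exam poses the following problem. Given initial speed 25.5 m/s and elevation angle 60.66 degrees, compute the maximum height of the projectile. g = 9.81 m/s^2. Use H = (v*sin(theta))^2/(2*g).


H = (v*sin(theta))^2 / (2*g)
vy = v*sin(theta) = 25.5 * sin(60.66 deg) = 22.229 m/s
H = vy^2 / (2*g) = 494.1306 / (2*9.81)
H = 494.1306 / 19.62 = 25.185 m

25.185 m


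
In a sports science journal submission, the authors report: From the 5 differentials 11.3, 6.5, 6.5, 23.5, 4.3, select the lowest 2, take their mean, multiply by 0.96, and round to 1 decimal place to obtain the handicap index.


All differentials: 11.3, 6.5, 6.5, 23.5, 4.3
Sorted: 4.3, 6.5, 6.5, 11.3, 23.5
Best 2: 4.3, 6.5
Average of best = 10.8 / 2 = 5.4
Raw index = 5.4 * 0.96 = 5.184
Handicap index = round(5.184, 1) = 5.2

5.2


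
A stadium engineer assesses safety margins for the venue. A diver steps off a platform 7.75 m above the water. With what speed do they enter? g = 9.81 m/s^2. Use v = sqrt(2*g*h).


v = sqrt(2 * g * h)
v = sqrt(2 * 9.81 * 7.75)
v = sqrt(152.055) = 12.3311 m/s

12.3311 m/s


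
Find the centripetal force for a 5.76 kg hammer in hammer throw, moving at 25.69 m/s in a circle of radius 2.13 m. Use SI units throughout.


Fc = m * v^2 / r
v^2 = 25.69^2 = 659.9761
Fc = 5.76 * 659.9761 / 2.13
Fc = 3801.4623 / 2.13 = 1784.7241 N

1784.7241 N


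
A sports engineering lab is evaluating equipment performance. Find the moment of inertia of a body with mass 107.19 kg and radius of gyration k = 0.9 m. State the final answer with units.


I = m * k^2
I = 107.19 * 0.9^2
I = 107.19 * 0.81 = 86.8239 kg*m^2

86.8239 kg*m^2


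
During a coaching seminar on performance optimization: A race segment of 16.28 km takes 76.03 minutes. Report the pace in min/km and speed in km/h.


Pace = time / distance = 76.03 min / 16.28 km = 4.6701 min/km
Speed = distance / time_in_hours = 16.28 / 1.2672 hr
Speed = 12.8476 km/h

4.6701 min/km, 12.8476 km/h
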